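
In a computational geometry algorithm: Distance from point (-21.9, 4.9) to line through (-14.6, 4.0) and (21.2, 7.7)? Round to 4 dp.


|cross product| = 59.23
|line direction| = sqrt(1295.33) = 35.9907
Distance = 59.23/sqrt(1295.33) = 1.6457

1.6457


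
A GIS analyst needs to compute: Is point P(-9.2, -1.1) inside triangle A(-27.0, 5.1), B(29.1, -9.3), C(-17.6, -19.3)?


Cross products: AB x AP = -91.5, BC x BP = -765.94, CA x CP = -376.04
All same sign? yes

Yes, inside


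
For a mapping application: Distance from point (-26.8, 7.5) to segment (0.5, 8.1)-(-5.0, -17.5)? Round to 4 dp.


Project P onto AB: t = 0.2414 (clamped to [0,1])
Closest point on segment: (-0.8277, 1.92)
Distance: 26.5649

26.5649


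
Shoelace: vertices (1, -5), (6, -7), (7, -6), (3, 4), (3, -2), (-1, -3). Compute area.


Shoelace sum: (1*(-7) - 6*(-5)) + (6*(-6) - 7*(-7)) + (7*4 - 3*(-6)) + (3*(-2) - 3*4) + (3*(-3) - (-1)*(-2)) + ((-1)*(-5) - 1*(-3))
= 61
Area = |61|/2 = 30.5

30.5


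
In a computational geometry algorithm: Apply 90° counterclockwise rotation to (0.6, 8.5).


90° CCW: (x,y) -> (-y, x)
(0.6,8.5) -> (-8.5, 0.6)

(-8.5, 0.6)


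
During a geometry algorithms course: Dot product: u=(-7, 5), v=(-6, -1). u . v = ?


u . v = u_x*v_x + u_y*v_y = (-7)*(-6) + 5*(-1)
= 42 + (-5) = 37

37


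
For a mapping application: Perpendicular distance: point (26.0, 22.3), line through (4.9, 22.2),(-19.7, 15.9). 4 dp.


|cross product| = 130.47
|line direction| = sqrt(644.85) = 25.3939
Distance = 130.47/sqrt(644.85) = 5.1378

5.1378


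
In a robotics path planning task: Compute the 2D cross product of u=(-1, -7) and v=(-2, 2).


u x v = u_x*v_y - u_y*v_x = (-1)*2 - (-7)*(-2)
= (-2) - 14 = -16

-16


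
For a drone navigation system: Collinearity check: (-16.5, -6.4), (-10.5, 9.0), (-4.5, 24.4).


Cross product: ((-10.5)-(-16.5))*(24.4-(-6.4)) - (9-(-6.4))*((-4.5)-(-16.5))
= 0

Yes, collinear


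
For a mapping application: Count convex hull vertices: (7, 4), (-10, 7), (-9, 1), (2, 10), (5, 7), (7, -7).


Convex hull vertices (CCW): (-10, 7), (-9, 1), (7, -7), (7, 4), (5, 7), (2, 10)
Count = 6

6


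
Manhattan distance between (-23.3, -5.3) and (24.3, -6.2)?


|(-23.3)-24.3| + |(-5.3)-(-6.2)| = 47.6 + 0.9 = 48.5

48.5


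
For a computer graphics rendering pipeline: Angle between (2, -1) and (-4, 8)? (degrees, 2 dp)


u.v = -16, |u| = sqrt(5) = 2.2361, |v| = sqrt(80) = 8.9443
cos(theta) = u.v/(|u||v|) = -16/sqrt(400) = -0.8
theta = acos(-0.8) = 143.13 degrees

143.13 degrees


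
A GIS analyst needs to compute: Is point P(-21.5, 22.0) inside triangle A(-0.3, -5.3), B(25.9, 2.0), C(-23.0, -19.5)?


Cross products: AB x AP = 870.02, BC x BP = -1997.1, CA x CP = 920.75
All same sign? no

No, outside


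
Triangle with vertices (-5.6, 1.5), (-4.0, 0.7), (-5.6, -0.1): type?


Side lengths squared: AB^2=3.2, BC^2=3.2, CA^2=2.56
Sorted: [2.56, 3.2, 3.2]
By sides: Isosceles, By angles: Acute

Isosceles, Acute


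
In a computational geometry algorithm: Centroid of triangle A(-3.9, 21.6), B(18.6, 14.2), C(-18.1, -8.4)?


Centroid = ((x_A+x_B+x_C)/3, (y_A+y_B+y_C)/3)
= (((-3.9)+18.6+(-18.1))/3, (21.6+14.2+(-8.4))/3)
= (-1.1333, 9.1333)

(-1.1333, 9.1333)


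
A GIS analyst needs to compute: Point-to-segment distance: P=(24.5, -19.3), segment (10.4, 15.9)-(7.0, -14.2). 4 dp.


Project P onto AB: t = 1 (clamped to [0,1])
Closest point on segment: (7, -14.2)
Distance: 18.228

18.228


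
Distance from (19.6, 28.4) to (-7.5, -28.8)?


dx=-27.1, dy=-57.2
d^2 = (-27.1)^2 + (-57.2)^2 = 4006.25
d = sqrt(4006.25) = 63.2949

63.2949


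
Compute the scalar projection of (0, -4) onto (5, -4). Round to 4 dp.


u.v = 16, |v| = sqrt(41) = 6.4031
Scalar projection = u.v / |v| = 16 / sqrt(41) = 2.4988

2.4988


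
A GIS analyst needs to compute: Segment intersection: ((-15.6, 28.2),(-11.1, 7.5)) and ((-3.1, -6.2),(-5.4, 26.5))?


Cross products: d1=329.63, d2=230.09, d3=103.95, d4=203.49
d1*d2 < 0 and d3*d4 < 0? no

No, they don't intersect


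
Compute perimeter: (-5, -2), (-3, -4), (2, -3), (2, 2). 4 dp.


Sides: (-5, -2)->(-3, -4): sqrt(8) = 2.828427, (-3, -4)->(2, -3): sqrt(26) = 5.09902, (2, -3)->(2, 2): sqrt(25) = 5, (2, 2)->(-5, -2): sqrt(65) = 8.062258
Sum = 20.989705
Perimeter = 20.9897

20.9897


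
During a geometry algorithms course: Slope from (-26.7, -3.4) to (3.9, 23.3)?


slope = (y2-y1)/(x2-x1) = (23.3-(-3.4))/(3.9-(-26.7)) = 26.7/30.6 = 0.8725

0.8725


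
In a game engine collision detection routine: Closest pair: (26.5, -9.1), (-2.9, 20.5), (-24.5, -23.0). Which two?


d(P0,P1) = 41.7195, d(P0,P2) = 52.8603, d(P1,P2) = 48.5676
Closest: P0 and P1

Closest pair: (26.5, -9.1) and (-2.9, 20.5), distance = 41.7195


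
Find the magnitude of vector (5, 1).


|u| = sqrt(5^2 + 1^2) = sqrt(26) = 5.099

5.099


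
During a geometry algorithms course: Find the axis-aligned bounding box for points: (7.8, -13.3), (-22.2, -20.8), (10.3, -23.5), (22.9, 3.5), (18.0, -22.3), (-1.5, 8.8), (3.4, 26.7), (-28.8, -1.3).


x range: [-28.8, 22.9]
y range: [-23.5, 26.7]
Bounding box: (-28.8,-23.5) to (22.9,26.7)

(-28.8,-23.5) to (22.9,26.7)


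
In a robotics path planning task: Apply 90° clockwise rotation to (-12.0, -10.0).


90° CW: (x,y) -> (y, -x)
(-12,-10) -> (-10, 12)

(-10, 12)


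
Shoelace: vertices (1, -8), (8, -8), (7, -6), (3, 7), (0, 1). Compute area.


Shoelace sum: (1*(-8) - 8*(-8)) + (8*(-6) - 7*(-8)) + (7*7 - 3*(-6)) + (3*1 - 0*7) + (0*(-8) - 1*1)
= 133
Area = |133|/2 = 66.5

66.5


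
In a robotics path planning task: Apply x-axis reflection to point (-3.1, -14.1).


Reflection over x-axis: (x,y) -> (x,-y)
(-3.1, -14.1) -> (-3.1, 14.1)

(-3.1, 14.1)


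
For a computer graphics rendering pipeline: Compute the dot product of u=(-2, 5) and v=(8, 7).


u . v = u_x*v_x + u_y*v_y = (-2)*8 + 5*7
= (-16) + 35 = 19

19


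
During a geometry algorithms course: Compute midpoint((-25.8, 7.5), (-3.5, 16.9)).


M = (((-25.8)+(-3.5))/2, (7.5+16.9)/2)
= (-14.65, 12.2)

(-14.65, 12.2)


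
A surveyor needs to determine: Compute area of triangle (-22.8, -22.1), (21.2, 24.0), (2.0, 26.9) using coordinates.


Area = |x_A(y_B-y_C) + x_B(y_C-y_A) + x_C(y_A-y_B)|/2
= |66.12 + 1038.8 + (-92.2)|/2
= 1012.72/2 = 506.36

506.36


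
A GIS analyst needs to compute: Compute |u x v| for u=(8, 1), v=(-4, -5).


|u x v| = |8*(-5) - 1*(-4)|
= |(-40) - (-4)| = 36

36


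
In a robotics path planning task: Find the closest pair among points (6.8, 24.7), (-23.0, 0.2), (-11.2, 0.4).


d(P0,P1) = 38.5784, d(P0,P2) = 30.2405, d(P1,P2) = 11.8017
Closest: P1 and P2

Closest pair: (-23.0, 0.2) and (-11.2, 0.4), distance = 11.8017


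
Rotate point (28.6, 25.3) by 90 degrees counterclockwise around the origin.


90° CCW: (x,y) -> (-y, x)
(28.6,25.3) -> (-25.3, 28.6)

(-25.3, 28.6)


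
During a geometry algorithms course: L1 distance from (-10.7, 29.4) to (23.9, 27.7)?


|(-10.7)-23.9| + |29.4-27.7| = 34.6 + 1.7 = 36.3

36.3


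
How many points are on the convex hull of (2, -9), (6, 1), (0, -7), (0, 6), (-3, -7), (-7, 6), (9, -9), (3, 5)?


Convex hull vertices (CCW): (-7, 6), (-3, -7), (2, -9), (9, -9), (6, 1), (3, 5), (0, 6)
Count = 7

7


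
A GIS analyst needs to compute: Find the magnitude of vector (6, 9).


|u| = sqrt(6^2 + 9^2) = sqrt(117) = 10.8167

10.8167


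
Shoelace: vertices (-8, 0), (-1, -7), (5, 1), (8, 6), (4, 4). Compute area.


Shoelace sum: ((-8)*(-7) - (-1)*0) + ((-1)*1 - 5*(-7)) + (5*6 - 8*1) + (8*4 - 4*6) + (4*0 - (-8)*4)
= 152
Area = |152|/2 = 76

76


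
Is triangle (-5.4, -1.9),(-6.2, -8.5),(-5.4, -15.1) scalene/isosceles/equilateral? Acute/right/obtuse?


Side lengths squared: AB^2=44.2, BC^2=44.2, CA^2=174.24
Sorted: [44.2, 44.2, 174.24]
By sides: Isosceles, By angles: Obtuse

Isosceles, Obtuse


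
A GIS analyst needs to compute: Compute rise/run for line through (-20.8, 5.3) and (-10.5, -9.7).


slope = (y2-y1)/(x2-x1) = ((-9.7)-5.3)/((-10.5)-(-20.8)) = (-15)/10.3 = -1.4563

-1.4563


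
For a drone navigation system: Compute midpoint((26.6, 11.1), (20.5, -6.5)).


M = ((26.6+20.5)/2, (11.1+(-6.5))/2)
= (23.55, 2.3)

(23.55, 2.3)


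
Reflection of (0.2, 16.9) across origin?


Reflection over origin: (x,y) -> (-x,-y)
(0.2, 16.9) -> (-0.2, -16.9)

(-0.2, -16.9)


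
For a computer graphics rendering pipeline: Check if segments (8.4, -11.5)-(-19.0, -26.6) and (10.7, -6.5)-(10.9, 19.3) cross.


Cross products: d1=58.34, d2=762.24, d3=-102.27, d4=-806.17
d1*d2 < 0 and d3*d4 < 0? no

No, they don't intersect


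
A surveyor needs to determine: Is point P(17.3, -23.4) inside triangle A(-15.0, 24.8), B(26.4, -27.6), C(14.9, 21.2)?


Cross products: AB x AP = -302.96, BC x BP = 395.78, CA x CP = 1324.9
All same sign? no

No, outside


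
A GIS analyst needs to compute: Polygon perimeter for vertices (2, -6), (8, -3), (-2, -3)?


Sides: (2, -6)->(8, -3): sqrt(45) = 6.708204, (8, -3)->(-2, -3): sqrt(100) = 10, (-2, -3)->(2, -6): sqrt(25) = 5
Sum = 21.708204
Perimeter = 21.7082

21.7082


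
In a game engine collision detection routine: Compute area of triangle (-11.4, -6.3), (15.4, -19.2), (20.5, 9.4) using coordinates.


Area = |x_A(y_B-y_C) + x_B(y_C-y_A) + x_C(y_A-y_B)|/2
= |326.04 + 241.78 + 264.45|/2
= 832.27/2 = 416.135

416.135


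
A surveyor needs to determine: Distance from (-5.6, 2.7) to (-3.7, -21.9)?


dx=1.9, dy=-24.6
d^2 = 1.9^2 + (-24.6)^2 = 608.77
d = sqrt(608.77) = 24.6733

24.6733


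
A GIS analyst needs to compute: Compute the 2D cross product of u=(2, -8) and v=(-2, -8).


u x v = u_x*v_y - u_y*v_x = 2*(-8) - (-8)*(-2)
= (-16) - 16 = -32

-32


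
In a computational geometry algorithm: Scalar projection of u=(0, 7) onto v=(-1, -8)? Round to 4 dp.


u.v = -56, |v| = sqrt(65) = 8.0623
Scalar projection = u.v / |v| = -56 / sqrt(65) = -6.9459

-6.9459


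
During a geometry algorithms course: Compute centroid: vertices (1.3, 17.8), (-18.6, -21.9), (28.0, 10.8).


Centroid = ((x_A+x_B+x_C)/3, (y_A+y_B+y_C)/3)
= ((1.3+(-18.6)+28)/3, (17.8+(-21.9)+10.8)/3)
= (3.5667, 2.2333)

(3.5667, 2.2333)


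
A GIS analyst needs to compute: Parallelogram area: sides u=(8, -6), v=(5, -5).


|u x v| = |8*(-5) - (-6)*5|
= |(-40) - (-30)| = 10

10


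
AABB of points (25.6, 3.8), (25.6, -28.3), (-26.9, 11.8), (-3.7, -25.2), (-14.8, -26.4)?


x range: [-26.9, 25.6]
y range: [-28.3, 11.8]
Bounding box: (-26.9,-28.3) to (25.6,11.8)

(-26.9,-28.3) to (25.6,11.8)


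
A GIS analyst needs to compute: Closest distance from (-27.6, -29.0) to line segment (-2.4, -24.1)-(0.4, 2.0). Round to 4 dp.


Project P onto AB: t = 0 (clamped to [0,1])
Closest point on segment: (-2.4, -24.1)
Distance: 25.672

25.672


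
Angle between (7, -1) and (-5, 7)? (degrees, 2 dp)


u.v = -42, |u| = sqrt(50) = 7.0711, |v| = sqrt(74) = 8.6023
cos(theta) = u.v/(|u||v|) = -42/sqrt(3700) = -0.690476
theta = acos(-0.690476) = 133.67 degrees

133.67 degrees


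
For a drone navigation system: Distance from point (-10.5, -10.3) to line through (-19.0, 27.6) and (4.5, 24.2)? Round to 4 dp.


|cross product| = 861.75
|line direction| = sqrt(563.81) = 23.7447
Distance = 861.75/sqrt(563.81) = 36.2923

36.2923


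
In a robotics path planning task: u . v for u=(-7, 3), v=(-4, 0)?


u . v = u_x*v_x + u_y*v_y = (-7)*(-4) + 3*0
= 28 + 0 = 28

28


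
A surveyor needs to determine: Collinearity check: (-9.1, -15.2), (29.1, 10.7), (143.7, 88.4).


Cross product: (29.1-(-9.1))*(88.4-(-15.2)) - (10.7-(-15.2))*(143.7-(-9.1))
= 0

Yes, collinear


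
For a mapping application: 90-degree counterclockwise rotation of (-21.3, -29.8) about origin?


90° CCW: (x,y) -> (-y, x)
(-21.3,-29.8) -> (29.8, -21.3)

(29.8, -21.3)


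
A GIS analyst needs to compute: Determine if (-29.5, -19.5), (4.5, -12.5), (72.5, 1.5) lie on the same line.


Cross product: (4.5-(-29.5))*(1.5-(-19.5)) - ((-12.5)-(-19.5))*(72.5-(-29.5))
= 0

Yes, collinear


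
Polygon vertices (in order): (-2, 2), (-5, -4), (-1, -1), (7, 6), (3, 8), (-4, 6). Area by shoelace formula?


Shoelace sum: ((-2)*(-4) - (-5)*2) + ((-5)*(-1) - (-1)*(-4)) + ((-1)*6 - 7*(-1)) + (7*8 - 3*6) + (3*6 - (-4)*8) + ((-4)*2 - (-2)*6)
= 112
Area = |112|/2 = 56

56


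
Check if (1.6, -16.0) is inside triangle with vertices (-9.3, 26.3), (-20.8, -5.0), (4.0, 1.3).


Cross products: AB x AP = 827.62, BC x BP = -413.92, CA x CP = 290.09
All same sign? no

No, outside


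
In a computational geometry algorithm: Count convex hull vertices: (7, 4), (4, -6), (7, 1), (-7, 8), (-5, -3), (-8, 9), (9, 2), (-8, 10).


Convex hull vertices (CCW): (-8, 9), (-5, -3), (4, -6), (9, 2), (7, 4), (-8, 10)
Count = 6

6


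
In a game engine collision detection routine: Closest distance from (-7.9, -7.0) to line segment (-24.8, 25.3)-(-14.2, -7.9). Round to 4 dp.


Project P onto AB: t = 1 (clamped to [0,1])
Closest point on segment: (-14.2, -7.9)
Distance: 6.364

6.364


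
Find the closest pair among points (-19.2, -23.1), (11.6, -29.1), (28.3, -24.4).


d(P0,P1) = 31.379, d(P0,P2) = 47.5178, d(P1,P2) = 17.3488
Closest: P1 and P2

Closest pair: (11.6, -29.1) and (28.3, -24.4), distance = 17.3488


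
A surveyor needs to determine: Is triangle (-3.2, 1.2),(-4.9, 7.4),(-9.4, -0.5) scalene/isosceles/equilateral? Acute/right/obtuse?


Side lengths squared: AB^2=41.33, BC^2=82.66, CA^2=41.33
Sorted: [41.33, 41.33, 82.66]
By sides: Isosceles, By angles: Right

Isosceles, Right


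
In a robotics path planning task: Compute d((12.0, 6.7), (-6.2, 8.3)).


dx=-18.2, dy=1.6
d^2 = (-18.2)^2 + 1.6^2 = 333.8
d = sqrt(333.8) = 18.2702

18.2702


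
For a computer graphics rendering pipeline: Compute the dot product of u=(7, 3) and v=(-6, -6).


u . v = u_x*v_x + u_y*v_y = 7*(-6) + 3*(-6)
= (-42) + (-18) = -60

-60


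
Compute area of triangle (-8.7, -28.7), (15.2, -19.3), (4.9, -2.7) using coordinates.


Area = |x_A(y_B-y_C) + x_B(y_C-y_A) + x_C(y_A-y_B)|/2
= |144.42 + 395.2 + (-46.06)|/2
= 493.56/2 = 246.78

246.78


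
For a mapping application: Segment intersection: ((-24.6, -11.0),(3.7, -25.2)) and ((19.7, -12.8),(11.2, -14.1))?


Cross products: d1=-72.89, d2=84.6, d3=578.12, d4=420.63
d1*d2 < 0 and d3*d4 < 0? no

No, they don't intersect


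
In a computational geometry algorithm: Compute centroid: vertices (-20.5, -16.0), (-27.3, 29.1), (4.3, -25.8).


Centroid = ((x_A+x_B+x_C)/3, (y_A+y_B+y_C)/3)
= (((-20.5)+(-27.3)+4.3)/3, ((-16)+29.1+(-25.8))/3)
= (-14.5, -4.2333)

(-14.5, -4.2333)


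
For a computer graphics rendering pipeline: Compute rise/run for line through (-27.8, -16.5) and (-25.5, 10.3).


slope = (y2-y1)/(x2-x1) = (10.3-(-16.5))/((-25.5)-(-27.8)) = 26.8/2.3 = 11.6522

11.6522


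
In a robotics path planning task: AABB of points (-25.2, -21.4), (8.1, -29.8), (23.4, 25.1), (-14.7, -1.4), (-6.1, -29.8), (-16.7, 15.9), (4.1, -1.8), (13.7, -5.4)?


x range: [-25.2, 23.4]
y range: [-29.8, 25.1]
Bounding box: (-25.2,-29.8) to (23.4,25.1)

(-25.2,-29.8) to (23.4,25.1)


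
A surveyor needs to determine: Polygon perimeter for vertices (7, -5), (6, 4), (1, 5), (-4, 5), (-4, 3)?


Sides: (7, -5)->(6, 4): sqrt(82) = 9.055385, (6, 4)->(1, 5): sqrt(26) = 5.09902, (1, 5)->(-4, 5): sqrt(25) = 5, (-4, 5)->(-4, 3): sqrt(4) = 2, (-4, 3)->(7, -5): sqrt(185) = 13.601471
Sum = 34.755876
Perimeter = 34.7559

34.7559


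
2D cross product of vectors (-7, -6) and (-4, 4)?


u x v = u_x*v_y - u_y*v_x = (-7)*4 - (-6)*(-4)
= (-28) - 24 = -52

-52


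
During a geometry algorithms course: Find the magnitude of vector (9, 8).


|u| = sqrt(9^2 + 8^2) = sqrt(145) = 12.0416

12.0416


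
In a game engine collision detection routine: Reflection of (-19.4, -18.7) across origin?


Reflection over origin: (x,y) -> (-x,-y)
(-19.4, -18.7) -> (19.4, 18.7)

(19.4, 18.7)


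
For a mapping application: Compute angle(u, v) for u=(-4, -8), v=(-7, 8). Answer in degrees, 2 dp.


u.v = -36, |u| = sqrt(80) = 8.9443, |v| = sqrt(113) = 10.6301
cos(theta) = u.v/(|u||v|) = -36/sqrt(9040) = -0.378633
theta = acos(-0.378633) = 112.25 degrees

112.25 degrees


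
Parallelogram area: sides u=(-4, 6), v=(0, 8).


|u x v| = |(-4)*8 - 6*0|
= |(-32) - 0| = 32

32


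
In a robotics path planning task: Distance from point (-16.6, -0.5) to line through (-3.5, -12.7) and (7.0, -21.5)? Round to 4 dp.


|cross product| = 12.82
|line direction| = sqrt(187.69) = 13.7
Distance = 12.82/sqrt(187.69) = 0.9358

0.9358


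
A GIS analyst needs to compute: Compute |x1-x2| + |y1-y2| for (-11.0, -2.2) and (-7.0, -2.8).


|(-11)-(-7)| + |(-2.2)-(-2.8)| = 4 + 0.6 = 4.6

4.6


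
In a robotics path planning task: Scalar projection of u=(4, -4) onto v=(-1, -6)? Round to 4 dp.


u.v = 20, |v| = sqrt(37) = 6.0828
Scalar projection = u.v / |v| = 20 / sqrt(37) = 3.288

3.288


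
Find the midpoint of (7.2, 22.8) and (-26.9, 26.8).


M = ((7.2+(-26.9))/2, (22.8+26.8)/2)
= (-9.85, 24.8)

(-9.85, 24.8)


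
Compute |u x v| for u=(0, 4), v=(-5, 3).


|u x v| = |0*3 - 4*(-5)|
= |0 - (-20)| = 20

20


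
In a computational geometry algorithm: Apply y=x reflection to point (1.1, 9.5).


Reflection over y=x: (x,y) -> (y,x)
(1.1, 9.5) -> (9.5, 1.1)

(9.5, 1.1)


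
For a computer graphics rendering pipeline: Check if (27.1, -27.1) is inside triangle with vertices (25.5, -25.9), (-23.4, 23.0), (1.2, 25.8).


Cross products: AB x AP = -19.56, BC x BP = -1373.86, CA x CP = 53.56
All same sign? no

No, outside


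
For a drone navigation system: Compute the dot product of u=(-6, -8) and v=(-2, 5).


u . v = u_x*v_x + u_y*v_y = (-6)*(-2) + (-8)*5
= 12 + (-40) = -28

-28


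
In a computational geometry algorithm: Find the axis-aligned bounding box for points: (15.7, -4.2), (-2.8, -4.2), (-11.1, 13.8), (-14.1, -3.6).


x range: [-14.1, 15.7]
y range: [-4.2, 13.8]
Bounding box: (-14.1,-4.2) to (15.7,13.8)

(-14.1,-4.2) to (15.7,13.8)


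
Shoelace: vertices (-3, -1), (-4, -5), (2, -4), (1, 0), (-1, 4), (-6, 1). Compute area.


Shoelace sum: ((-3)*(-5) - (-4)*(-1)) + ((-4)*(-4) - 2*(-5)) + (2*0 - 1*(-4)) + (1*4 - (-1)*0) + ((-1)*1 - (-6)*4) + ((-6)*(-1) - (-3)*1)
= 77
Area = |77|/2 = 38.5

38.5


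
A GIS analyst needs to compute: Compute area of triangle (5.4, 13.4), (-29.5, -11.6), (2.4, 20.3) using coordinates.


Area = |x_A(y_B-y_C) + x_B(y_C-y_A) + x_C(y_A-y_B)|/2
= |(-172.26) + (-203.55) + 60|/2
= 315.81/2 = 157.905

157.905


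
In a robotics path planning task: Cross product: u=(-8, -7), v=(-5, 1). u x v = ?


u x v = u_x*v_y - u_y*v_x = (-8)*1 - (-7)*(-5)
= (-8) - 35 = -43

-43


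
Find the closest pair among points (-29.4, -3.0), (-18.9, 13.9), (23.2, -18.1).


d(P0,P1) = 19.8962, d(P0,P2) = 54.7245, d(P1,P2) = 52.8811
Closest: P0 and P1

Closest pair: (-29.4, -3.0) and (-18.9, 13.9), distance = 19.8962


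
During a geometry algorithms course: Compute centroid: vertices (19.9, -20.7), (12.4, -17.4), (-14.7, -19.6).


Centroid = ((x_A+x_B+x_C)/3, (y_A+y_B+y_C)/3)
= ((19.9+12.4+(-14.7))/3, ((-20.7)+(-17.4)+(-19.6))/3)
= (5.8667, -19.2333)

(5.8667, -19.2333)


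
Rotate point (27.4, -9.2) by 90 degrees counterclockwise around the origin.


90° CCW: (x,y) -> (-y, x)
(27.4,-9.2) -> (9.2, 27.4)

(9.2, 27.4)


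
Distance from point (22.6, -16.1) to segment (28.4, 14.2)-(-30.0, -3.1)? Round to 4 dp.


Project P onto AB: t = 0.2326 (clamped to [0,1])
Closest point on segment: (14.8162, 10.176)
Distance: 27.4047

27.4047


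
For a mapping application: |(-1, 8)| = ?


|u| = sqrt((-1)^2 + 8^2) = sqrt(65) = 8.0623

8.0623


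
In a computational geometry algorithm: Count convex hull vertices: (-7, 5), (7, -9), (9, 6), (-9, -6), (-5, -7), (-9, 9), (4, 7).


Convex hull vertices (CCW): (-9, -6), (-5, -7), (7, -9), (9, 6), (4, 7), (-9, 9)
Count = 6

6


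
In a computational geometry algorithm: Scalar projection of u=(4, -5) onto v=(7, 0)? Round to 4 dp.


u.v = 28, |v| = sqrt(49) = 7
Scalar projection = u.v / |v| = 28 / sqrt(49) = 4

4


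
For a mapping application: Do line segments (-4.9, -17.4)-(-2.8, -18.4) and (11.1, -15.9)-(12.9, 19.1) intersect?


Cross products: d1=557.3, d2=482, d3=19.15, d4=94.45
d1*d2 < 0 and d3*d4 < 0? no

No, they don't intersect


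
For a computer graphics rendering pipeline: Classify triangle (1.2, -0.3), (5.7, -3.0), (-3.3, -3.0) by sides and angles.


Side lengths squared: AB^2=27.54, BC^2=81, CA^2=27.54
Sorted: [27.54, 27.54, 81]
By sides: Isosceles, By angles: Obtuse

Isosceles, Obtuse


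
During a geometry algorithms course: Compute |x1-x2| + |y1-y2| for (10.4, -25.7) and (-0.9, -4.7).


|10.4-(-0.9)| + |(-25.7)-(-4.7)| = 11.3 + 21 = 32.3

32.3


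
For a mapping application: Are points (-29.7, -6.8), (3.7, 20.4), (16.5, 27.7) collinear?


Cross product: (3.7-(-29.7))*(27.7-(-6.8)) - (20.4-(-6.8))*(16.5-(-29.7))
= -104.34

No, not collinear


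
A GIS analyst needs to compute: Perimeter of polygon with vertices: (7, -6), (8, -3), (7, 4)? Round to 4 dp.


Sides: (7, -6)->(8, -3): sqrt(10) = 3.162278, (8, -3)->(7, 4): sqrt(50) = 7.071068, (7, 4)->(7, -6): sqrt(100) = 10
Sum = 20.233346
Perimeter = 20.2333

20.2333


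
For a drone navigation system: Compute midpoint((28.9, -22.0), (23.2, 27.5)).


M = ((28.9+23.2)/2, ((-22)+27.5)/2)
= (26.05, 2.75)

(26.05, 2.75)


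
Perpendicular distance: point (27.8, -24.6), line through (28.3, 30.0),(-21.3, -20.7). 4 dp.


|cross product| = 2682.81
|line direction| = sqrt(5030.65) = 70.9271
Distance = 2682.81/sqrt(5030.65) = 37.8249

37.8249


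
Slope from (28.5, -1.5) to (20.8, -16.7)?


slope = (y2-y1)/(x2-x1) = ((-16.7)-(-1.5))/(20.8-28.5) = (-15.2)/(-7.7) = 1.974

1.974


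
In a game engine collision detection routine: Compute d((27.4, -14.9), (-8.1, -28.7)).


dx=-35.5, dy=-13.8
d^2 = (-35.5)^2 + (-13.8)^2 = 1450.69
d = sqrt(1450.69) = 38.0879

38.0879


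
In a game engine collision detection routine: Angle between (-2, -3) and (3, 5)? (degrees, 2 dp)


u.v = -21, |u| = sqrt(13) = 3.6056, |v| = sqrt(34) = 5.831
cos(theta) = u.v/(|u||v|) = -21/sqrt(442) = -0.998868
theta = acos(-0.998868) = 177.27 degrees

177.27 degrees


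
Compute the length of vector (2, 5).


|u| = sqrt(2^2 + 5^2) = sqrt(29) = 5.3852

5.3852


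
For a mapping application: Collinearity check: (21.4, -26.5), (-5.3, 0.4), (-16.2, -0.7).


Cross product: ((-5.3)-21.4)*((-0.7)-(-26.5)) - (0.4-(-26.5))*((-16.2)-21.4)
= 322.58

No, not collinear


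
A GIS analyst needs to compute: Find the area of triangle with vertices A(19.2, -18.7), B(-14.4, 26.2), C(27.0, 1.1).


Area = |x_A(y_B-y_C) + x_B(y_C-y_A) + x_C(y_A-y_B)|/2
= |481.92 + (-285.12) + (-1212.3)|/2
= 1015.5/2 = 507.75

507.75


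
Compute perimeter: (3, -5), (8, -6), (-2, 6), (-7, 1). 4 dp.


Sides: (3, -5)->(8, -6): sqrt(26) = 5.09902, (8, -6)->(-2, 6): sqrt(244) = 15.620499, (-2, 6)->(-7, 1): sqrt(50) = 7.071068, (-7, 1)->(3, -5): sqrt(136) = 11.661904
Sum = 39.452491
Perimeter = 39.4525

39.4525


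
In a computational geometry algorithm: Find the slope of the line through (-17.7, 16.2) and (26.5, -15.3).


slope = (y2-y1)/(x2-x1) = ((-15.3)-16.2)/(26.5-(-17.7)) = (-31.5)/44.2 = -0.7127

-0.7127


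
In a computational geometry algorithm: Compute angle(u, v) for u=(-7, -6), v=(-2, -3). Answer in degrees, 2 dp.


u.v = 32, |u| = sqrt(85) = 9.2195, |v| = sqrt(13) = 3.6056
cos(theta) = u.v/(|u||v|) = 32/sqrt(1105) = 0.962651
theta = acos(0.962651) = 15.71 degrees

15.71 degrees


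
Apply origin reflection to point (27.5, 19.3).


Reflection over origin: (x,y) -> (-x,-y)
(27.5, 19.3) -> (-27.5, -19.3)

(-27.5, -19.3)


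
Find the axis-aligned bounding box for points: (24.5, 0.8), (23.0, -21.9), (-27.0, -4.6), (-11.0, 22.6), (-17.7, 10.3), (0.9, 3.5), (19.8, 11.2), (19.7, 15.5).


x range: [-27, 24.5]
y range: [-21.9, 22.6]
Bounding box: (-27,-21.9) to (24.5,22.6)

(-27,-21.9) to (24.5,22.6)


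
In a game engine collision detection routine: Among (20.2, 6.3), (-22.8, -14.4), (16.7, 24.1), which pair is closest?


d(P0,P1) = 47.7231, d(P0,P2) = 18.1408, d(P1,P2) = 55.1589
Closest: P0 and P2

Closest pair: (20.2, 6.3) and (16.7, 24.1), distance = 18.1408


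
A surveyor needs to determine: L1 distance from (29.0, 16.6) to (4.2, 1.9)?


|29-4.2| + |16.6-1.9| = 24.8 + 14.7 = 39.5

39.5


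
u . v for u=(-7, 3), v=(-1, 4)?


u . v = u_x*v_x + u_y*v_y = (-7)*(-1) + 3*4
= 7 + 12 = 19

19


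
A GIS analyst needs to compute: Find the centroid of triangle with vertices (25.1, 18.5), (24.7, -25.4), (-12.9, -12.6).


Centroid = ((x_A+x_B+x_C)/3, (y_A+y_B+y_C)/3)
= ((25.1+24.7+(-12.9))/3, (18.5+(-25.4)+(-12.6))/3)
= (12.3, -6.5)

(12.3, -6.5)


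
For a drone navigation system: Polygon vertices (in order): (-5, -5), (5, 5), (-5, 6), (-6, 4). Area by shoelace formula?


Shoelace sum: ((-5)*5 - 5*(-5)) + (5*6 - (-5)*5) + ((-5)*4 - (-6)*6) + ((-6)*(-5) - (-5)*4)
= 121
Area = |121|/2 = 60.5

60.5


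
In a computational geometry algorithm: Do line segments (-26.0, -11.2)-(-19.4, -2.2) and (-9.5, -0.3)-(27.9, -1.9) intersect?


Cross products: d1=-434.06, d2=-86.9, d3=-76.56, d4=-423.72
d1*d2 < 0 and d3*d4 < 0? no

No, they don't intersect


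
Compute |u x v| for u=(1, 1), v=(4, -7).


|u x v| = |1*(-7) - 1*4|
= |(-7) - 4| = 11

11


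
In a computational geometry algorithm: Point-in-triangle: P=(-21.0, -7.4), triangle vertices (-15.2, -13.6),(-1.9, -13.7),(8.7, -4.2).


Cross products: AB x AP = 81.88, BC x BP = 248.23, CA x CP = -202.7
All same sign? no

No, outside


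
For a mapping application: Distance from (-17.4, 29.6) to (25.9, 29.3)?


dx=43.3, dy=-0.3
d^2 = 43.3^2 + (-0.3)^2 = 1874.98
d = sqrt(1874.98) = 43.301

43.301


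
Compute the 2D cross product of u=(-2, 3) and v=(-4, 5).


u x v = u_x*v_y - u_y*v_x = (-2)*5 - 3*(-4)
= (-10) - (-12) = 2

2


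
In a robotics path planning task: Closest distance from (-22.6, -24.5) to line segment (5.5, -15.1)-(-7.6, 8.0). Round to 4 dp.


Project P onto AB: t = 0.2141 (clamped to [0,1])
Closest point on segment: (2.6956, -10.1549)
Distance: 29.0801

29.0801


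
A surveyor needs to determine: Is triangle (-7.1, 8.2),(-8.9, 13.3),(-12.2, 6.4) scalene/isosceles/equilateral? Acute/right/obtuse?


Side lengths squared: AB^2=29.25, BC^2=58.5, CA^2=29.25
Sorted: [29.25, 29.25, 58.5]
By sides: Isosceles, By angles: Right

Isosceles, Right


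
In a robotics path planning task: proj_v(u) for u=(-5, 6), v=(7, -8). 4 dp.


u.v = -83, |v| = sqrt(113) = 10.6301
Scalar projection = u.v / |v| = -83 / sqrt(113) = -7.808

-7.808


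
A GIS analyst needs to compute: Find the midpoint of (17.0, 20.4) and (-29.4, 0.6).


M = ((17+(-29.4))/2, (20.4+0.6)/2)
= (-6.2, 10.5)

(-6.2, 10.5)


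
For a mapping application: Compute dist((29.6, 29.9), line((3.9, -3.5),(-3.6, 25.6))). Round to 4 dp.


|cross product| = 998.37
|line direction| = sqrt(903.06) = 30.051
Distance = 998.37/sqrt(903.06) = 33.2226

33.2226


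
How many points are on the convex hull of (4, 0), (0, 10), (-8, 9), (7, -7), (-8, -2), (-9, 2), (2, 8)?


Convex hull vertices (CCW): (-9, 2), (-8, -2), (7, -7), (2, 8), (0, 10), (-8, 9)
Count = 6

6


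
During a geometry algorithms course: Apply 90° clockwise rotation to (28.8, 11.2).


90° CW: (x,y) -> (y, -x)
(28.8,11.2) -> (11.2, -28.8)

(11.2, -28.8)


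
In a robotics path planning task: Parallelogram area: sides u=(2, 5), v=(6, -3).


|u x v| = |2*(-3) - 5*6|
= |(-6) - 30| = 36

36


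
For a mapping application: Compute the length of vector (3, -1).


|u| = sqrt(3^2 + (-1)^2) = sqrt(10) = 3.1623

3.1623


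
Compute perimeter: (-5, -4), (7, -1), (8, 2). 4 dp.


Sides: (-5, -4)->(7, -1): sqrt(153) = 12.369317, (7, -1)->(8, 2): sqrt(10) = 3.162278, (8, 2)->(-5, -4): sqrt(205) = 14.317821
Sum = 29.849416
Perimeter = 29.8494

29.8494


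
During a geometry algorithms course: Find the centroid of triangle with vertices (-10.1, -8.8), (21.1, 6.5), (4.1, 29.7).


Centroid = ((x_A+x_B+x_C)/3, (y_A+y_B+y_C)/3)
= (((-10.1)+21.1+4.1)/3, ((-8.8)+6.5+29.7)/3)
= (5.0333, 9.1333)

(5.0333, 9.1333)


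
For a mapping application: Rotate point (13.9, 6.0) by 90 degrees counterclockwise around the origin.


90° CCW: (x,y) -> (-y, x)
(13.9,6) -> (-6, 13.9)

(-6, 13.9)


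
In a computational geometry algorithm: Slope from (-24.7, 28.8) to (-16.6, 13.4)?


slope = (y2-y1)/(x2-x1) = (13.4-28.8)/((-16.6)-(-24.7)) = (-15.4)/8.1 = -1.9012

-1.9012


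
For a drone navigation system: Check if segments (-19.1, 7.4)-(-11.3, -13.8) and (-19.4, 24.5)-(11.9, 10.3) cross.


Cross products: d1=-530.97, d2=-1083.77, d3=127.02, d4=679.82
d1*d2 < 0 and d3*d4 < 0? no

No, they don't intersect


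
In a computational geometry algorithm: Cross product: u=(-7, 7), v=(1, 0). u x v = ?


u x v = u_x*v_y - u_y*v_x = (-7)*0 - 7*1
= 0 - 7 = -7

-7


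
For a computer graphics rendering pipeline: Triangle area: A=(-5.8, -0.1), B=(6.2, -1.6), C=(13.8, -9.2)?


Area = |x_A(y_B-y_C) + x_B(y_C-y_A) + x_C(y_A-y_B)|/2
= |(-44.08) + (-56.42) + 20.7|/2
= 79.8/2 = 39.9

39.9


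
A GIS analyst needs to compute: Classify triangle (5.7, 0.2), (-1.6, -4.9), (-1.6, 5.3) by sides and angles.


Side lengths squared: AB^2=79.3, BC^2=104.04, CA^2=79.3
Sorted: [79.3, 79.3, 104.04]
By sides: Isosceles, By angles: Acute

Isosceles, Acute


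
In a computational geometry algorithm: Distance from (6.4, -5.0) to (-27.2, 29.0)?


dx=-33.6, dy=34
d^2 = (-33.6)^2 + 34^2 = 2284.96
d = sqrt(2284.96) = 47.8013

47.8013


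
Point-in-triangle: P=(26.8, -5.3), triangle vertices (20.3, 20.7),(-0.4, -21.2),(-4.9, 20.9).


Cross products: AB x AP = 810.55, BC x BP = -1216.67, CA x CP = -653.9
All same sign? no

No, outside


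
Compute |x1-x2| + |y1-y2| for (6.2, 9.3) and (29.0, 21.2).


|6.2-29| + |9.3-21.2| = 22.8 + 11.9 = 34.7

34.7


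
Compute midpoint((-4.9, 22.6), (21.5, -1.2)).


M = (((-4.9)+21.5)/2, (22.6+(-1.2))/2)
= (8.3, 10.7)

(8.3, 10.7)


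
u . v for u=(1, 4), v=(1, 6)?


u . v = u_x*v_x + u_y*v_y = 1*1 + 4*6
= 1 + 24 = 25

25


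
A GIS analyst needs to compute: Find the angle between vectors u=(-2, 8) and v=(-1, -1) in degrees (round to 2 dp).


u.v = -6, |u| = sqrt(68) = 8.2462, |v| = sqrt(2) = 1.4142
cos(theta) = u.v/(|u||v|) = -6/sqrt(136) = -0.514496
theta = acos(-0.514496) = 120.96 degrees

120.96 degrees


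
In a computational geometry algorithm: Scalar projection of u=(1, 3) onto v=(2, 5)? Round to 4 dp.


u.v = 17, |v| = sqrt(29) = 5.3852
Scalar projection = u.v / |v| = 17 / sqrt(29) = 3.1568

3.1568


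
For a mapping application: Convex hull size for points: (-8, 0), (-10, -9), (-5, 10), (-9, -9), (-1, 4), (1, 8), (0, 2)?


Convex hull vertices (CCW): (-10, -9), (-9, -9), (0, 2), (1, 8), (-5, 10), (-8, 0)
Count = 6

6


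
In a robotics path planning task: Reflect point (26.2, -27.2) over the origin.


Reflection over origin: (x,y) -> (-x,-y)
(26.2, -27.2) -> (-26.2, 27.2)

(-26.2, 27.2)


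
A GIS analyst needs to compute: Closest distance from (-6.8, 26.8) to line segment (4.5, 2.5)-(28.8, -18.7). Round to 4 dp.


Project P onto AB: t = 0 (clamped to [0,1])
Closest point on segment: (4.5, 2.5)
Distance: 26.7989

26.7989


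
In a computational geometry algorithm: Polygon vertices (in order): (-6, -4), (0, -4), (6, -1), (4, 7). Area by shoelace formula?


Shoelace sum: ((-6)*(-4) - 0*(-4)) + (0*(-1) - 6*(-4)) + (6*7 - 4*(-1)) + (4*(-4) - (-6)*7)
= 120
Area = |120|/2 = 60

60


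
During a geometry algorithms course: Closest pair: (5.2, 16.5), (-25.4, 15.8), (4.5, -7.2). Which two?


d(P0,P1) = 30.608, d(P0,P2) = 23.7103, d(P1,P2) = 37.7228
Closest: P0 and P2

Closest pair: (5.2, 16.5) and (4.5, -7.2), distance = 23.7103


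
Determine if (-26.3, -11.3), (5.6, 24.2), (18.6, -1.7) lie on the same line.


Cross product: (5.6-(-26.3))*((-1.7)-(-11.3)) - (24.2-(-11.3))*(18.6-(-26.3))
= -1287.71

No, not collinear


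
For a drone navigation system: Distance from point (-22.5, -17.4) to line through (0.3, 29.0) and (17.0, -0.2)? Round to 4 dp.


|cross product| = 1440.64
|line direction| = sqrt(1131.53) = 33.6382
Distance = 1440.64/sqrt(1131.53) = 42.8275

42.8275


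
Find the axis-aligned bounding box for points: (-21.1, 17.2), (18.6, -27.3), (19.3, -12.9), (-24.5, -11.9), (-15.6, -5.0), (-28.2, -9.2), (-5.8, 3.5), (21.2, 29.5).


x range: [-28.2, 21.2]
y range: [-27.3, 29.5]
Bounding box: (-28.2,-27.3) to (21.2,29.5)

(-28.2,-27.3) to (21.2,29.5)


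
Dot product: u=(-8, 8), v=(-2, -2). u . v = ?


u . v = u_x*v_x + u_y*v_y = (-8)*(-2) + 8*(-2)
= 16 + (-16) = 0

0


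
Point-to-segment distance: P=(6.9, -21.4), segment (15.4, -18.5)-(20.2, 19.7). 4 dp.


Project P onto AB: t = 0 (clamped to [0,1])
Closest point on segment: (15.4, -18.5)
Distance: 8.9811

8.9811


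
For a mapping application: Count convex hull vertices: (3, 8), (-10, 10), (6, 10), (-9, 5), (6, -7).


Convex hull vertices (CCW): (-10, 10), (-9, 5), (6, -7), (6, 10)
Count = 4

4


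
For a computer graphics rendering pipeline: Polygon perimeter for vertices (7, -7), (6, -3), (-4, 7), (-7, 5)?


Sides: (7, -7)->(6, -3): sqrt(17) = 4.123106, (6, -3)->(-4, 7): sqrt(200) = 14.142136, (-4, 7)->(-7, 5): sqrt(13) = 3.605551, (-7, 5)->(7, -7): sqrt(340) = 18.439089
Sum = 40.309882
Perimeter = 40.3099

40.3099


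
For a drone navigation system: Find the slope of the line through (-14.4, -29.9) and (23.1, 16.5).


slope = (y2-y1)/(x2-x1) = (16.5-(-29.9))/(23.1-(-14.4)) = 46.4/37.5 = 1.2373

1.2373


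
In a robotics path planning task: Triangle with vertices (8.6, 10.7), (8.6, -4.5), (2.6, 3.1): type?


Side lengths squared: AB^2=231.04, BC^2=93.76, CA^2=93.76
Sorted: [93.76, 93.76, 231.04]
By sides: Isosceles, By angles: Obtuse

Isosceles, Obtuse


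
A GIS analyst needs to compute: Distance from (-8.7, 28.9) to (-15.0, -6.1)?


dx=-6.3, dy=-35
d^2 = (-6.3)^2 + (-35)^2 = 1264.69
d = sqrt(1264.69) = 35.5625

35.5625


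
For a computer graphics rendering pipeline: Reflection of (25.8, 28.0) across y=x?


Reflection over y=x: (x,y) -> (y,x)
(25.8, 28) -> (28, 25.8)

(28, 25.8)


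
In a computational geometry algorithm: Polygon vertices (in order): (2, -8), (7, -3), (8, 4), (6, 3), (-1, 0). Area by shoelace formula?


Shoelace sum: (2*(-3) - 7*(-8)) + (7*4 - 8*(-3)) + (8*3 - 6*4) + (6*0 - (-1)*3) + ((-1)*(-8) - 2*0)
= 113
Area = |113|/2 = 56.5

56.5


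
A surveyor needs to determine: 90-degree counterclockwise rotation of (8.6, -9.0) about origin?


90° CCW: (x,y) -> (-y, x)
(8.6,-9) -> (9, 8.6)

(9, 8.6)


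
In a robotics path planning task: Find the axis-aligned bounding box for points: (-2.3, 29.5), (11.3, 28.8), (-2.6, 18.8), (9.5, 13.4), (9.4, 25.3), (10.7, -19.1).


x range: [-2.6, 11.3]
y range: [-19.1, 29.5]
Bounding box: (-2.6,-19.1) to (11.3,29.5)

(-2.6,-19.1) to (11.3,29.5)


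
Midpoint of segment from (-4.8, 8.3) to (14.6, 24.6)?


M = (((-4.8)+14.6)/2, (8.3+24.6)/2)
= (4.9, 16.45)

(4.9, 16.45)


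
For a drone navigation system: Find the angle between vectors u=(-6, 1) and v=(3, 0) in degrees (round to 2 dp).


u.v = -18, |u| = sqrt(37) = 6.0828, |v| = sqrt(9) = 3
cos(theta) = u.v/(|u||v|) = -18/sqrt(333) = -0.986394
theta = acos(-0.986394) = 170.54 degrees

170.54 degrees


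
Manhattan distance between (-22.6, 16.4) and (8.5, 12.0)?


|(-22.6)-8.5| + |16.4-12| = 31.1 + 4.4 = 35.5

35.5


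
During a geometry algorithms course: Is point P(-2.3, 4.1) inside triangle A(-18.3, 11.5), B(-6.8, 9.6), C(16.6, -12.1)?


Cross products: AB x AP = -54.7, BC x BP = -31.05, CA x CP = -119.34
All same sign? yes

Yes, inside


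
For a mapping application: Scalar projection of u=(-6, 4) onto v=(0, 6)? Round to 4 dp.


u.v = 24, |v| = sqrt(36) = 6
Scalar projection = u.v / |v| = 24 / sqrt(36) = 4

4


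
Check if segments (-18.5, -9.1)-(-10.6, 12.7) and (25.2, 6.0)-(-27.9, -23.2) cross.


Cross products: d1=-474.23, d2=-1401.13, d3=-833.37, d4=93.53
d1*d2 < 0 and d3*d4 < 0? no

No, they don't intersect


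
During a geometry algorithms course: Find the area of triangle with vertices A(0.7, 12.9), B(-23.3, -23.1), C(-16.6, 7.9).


Area = |x_A(y_B-y_C) + x_B(y_C-y_A) + x_C(y_A-y_B)|/2
= |(-21.7) + 116.5 + (-597.6)|/2
= 502.8/2 = 251.4

251.4


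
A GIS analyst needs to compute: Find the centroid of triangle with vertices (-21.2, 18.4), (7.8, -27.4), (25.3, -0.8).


Centroid = ((x_A+x_B+x_C)/3, (y_A+y_B+y_C)/3)
= (((-21.2)+7.8+25.3)/3, (18.4+(-27.4)+(-0.8))/3)
= (3.9667, -3.2667)

(3.9667, -3.2667)


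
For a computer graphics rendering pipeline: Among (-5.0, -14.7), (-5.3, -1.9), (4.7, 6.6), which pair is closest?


d(P0,P1) = 12.8035, d(P0,P2) = 23.4047, d(P1,P2) = 13.1244
Closest: P0 and P1

Closest pair: (-5.0, -14.7) and (-5.3, -1.9), distance = 12.8035


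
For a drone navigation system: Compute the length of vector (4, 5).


|u| = sqrt(4^2 + 5^2) = sqrt(41) = 6.4031

6.4031


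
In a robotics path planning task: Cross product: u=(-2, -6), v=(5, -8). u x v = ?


u x v = u_x*v_y - u_y*v_x = (-2)*(-8) - (-6)*5
= 16 - (-30) = 46

46


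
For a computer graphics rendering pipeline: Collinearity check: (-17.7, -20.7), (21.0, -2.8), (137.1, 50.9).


Cross product: (21-(-17.7))*(50.9-(-20.7)) - ((-2.8)-(-20.7))*(137.1-(-17.7))
= 0

Yes, collinear


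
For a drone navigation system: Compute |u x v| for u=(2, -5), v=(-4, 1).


|u x v| = |2*1 - (-5)*(-4)|
= |2 - 20| = 18

18


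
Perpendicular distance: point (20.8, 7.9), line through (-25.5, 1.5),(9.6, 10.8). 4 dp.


|cross product| = 205.95
|line direction| = sqrt(1318.5) = 36.3112
Distance = 205.95/sqrt(1318.5) = 5.6718

5.6718


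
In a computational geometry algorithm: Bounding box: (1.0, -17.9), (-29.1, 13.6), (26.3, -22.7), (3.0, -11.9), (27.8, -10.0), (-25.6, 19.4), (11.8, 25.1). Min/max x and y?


x range: [-29.1, 27.8]
y range: [-22.7, 25.1]
Bounding box: (-29.1,-22.7) to (27.8,25.1)

(-29.1,-22.7) to (27.8,25.1)


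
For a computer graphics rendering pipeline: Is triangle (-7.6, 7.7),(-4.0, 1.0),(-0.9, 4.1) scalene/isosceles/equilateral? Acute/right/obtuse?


Side lengths squared: AB^2=57.85, BC^2=19.22, CA^2=57.85
Sorted: [19.22, 57.85, 57.85]
By sides: Isosceles, By angles: Acute

Isosceles, Acute


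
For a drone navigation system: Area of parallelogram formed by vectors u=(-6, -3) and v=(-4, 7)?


|u x v| = |(-6)*7 - (-3)*(-4)|
= |(-42) - 12| = 54

54


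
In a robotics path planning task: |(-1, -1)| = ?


|u| = sqrt((-1)^2 + (-1)^2) = sqrt(2) = 1.4142

1.4142


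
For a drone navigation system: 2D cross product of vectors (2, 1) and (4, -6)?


u x v = u_x*v_y - u_y*v_x = 2*(-6) - 1*4
= (-12) - 4 = -16

-16


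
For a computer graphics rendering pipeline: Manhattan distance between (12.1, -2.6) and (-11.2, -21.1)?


|12.1-(-11.2)| + |(-2.6)-(-21.1)| = 23.3 + 18.5 = 41.8

41.8


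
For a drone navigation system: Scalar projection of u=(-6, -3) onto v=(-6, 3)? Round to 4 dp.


u.v = 27, |v| = sqrt(45) = 6.7082
Scalar projection = u.v / |v| = 27 / sqrt(45) = 4.0249

4.0249


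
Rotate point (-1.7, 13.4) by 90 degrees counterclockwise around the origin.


90° CCW: (x,y) -> (-y, x)
(-1.7,13.4) -> (-13.4, -1.7)

(-13.4, -1.7)
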